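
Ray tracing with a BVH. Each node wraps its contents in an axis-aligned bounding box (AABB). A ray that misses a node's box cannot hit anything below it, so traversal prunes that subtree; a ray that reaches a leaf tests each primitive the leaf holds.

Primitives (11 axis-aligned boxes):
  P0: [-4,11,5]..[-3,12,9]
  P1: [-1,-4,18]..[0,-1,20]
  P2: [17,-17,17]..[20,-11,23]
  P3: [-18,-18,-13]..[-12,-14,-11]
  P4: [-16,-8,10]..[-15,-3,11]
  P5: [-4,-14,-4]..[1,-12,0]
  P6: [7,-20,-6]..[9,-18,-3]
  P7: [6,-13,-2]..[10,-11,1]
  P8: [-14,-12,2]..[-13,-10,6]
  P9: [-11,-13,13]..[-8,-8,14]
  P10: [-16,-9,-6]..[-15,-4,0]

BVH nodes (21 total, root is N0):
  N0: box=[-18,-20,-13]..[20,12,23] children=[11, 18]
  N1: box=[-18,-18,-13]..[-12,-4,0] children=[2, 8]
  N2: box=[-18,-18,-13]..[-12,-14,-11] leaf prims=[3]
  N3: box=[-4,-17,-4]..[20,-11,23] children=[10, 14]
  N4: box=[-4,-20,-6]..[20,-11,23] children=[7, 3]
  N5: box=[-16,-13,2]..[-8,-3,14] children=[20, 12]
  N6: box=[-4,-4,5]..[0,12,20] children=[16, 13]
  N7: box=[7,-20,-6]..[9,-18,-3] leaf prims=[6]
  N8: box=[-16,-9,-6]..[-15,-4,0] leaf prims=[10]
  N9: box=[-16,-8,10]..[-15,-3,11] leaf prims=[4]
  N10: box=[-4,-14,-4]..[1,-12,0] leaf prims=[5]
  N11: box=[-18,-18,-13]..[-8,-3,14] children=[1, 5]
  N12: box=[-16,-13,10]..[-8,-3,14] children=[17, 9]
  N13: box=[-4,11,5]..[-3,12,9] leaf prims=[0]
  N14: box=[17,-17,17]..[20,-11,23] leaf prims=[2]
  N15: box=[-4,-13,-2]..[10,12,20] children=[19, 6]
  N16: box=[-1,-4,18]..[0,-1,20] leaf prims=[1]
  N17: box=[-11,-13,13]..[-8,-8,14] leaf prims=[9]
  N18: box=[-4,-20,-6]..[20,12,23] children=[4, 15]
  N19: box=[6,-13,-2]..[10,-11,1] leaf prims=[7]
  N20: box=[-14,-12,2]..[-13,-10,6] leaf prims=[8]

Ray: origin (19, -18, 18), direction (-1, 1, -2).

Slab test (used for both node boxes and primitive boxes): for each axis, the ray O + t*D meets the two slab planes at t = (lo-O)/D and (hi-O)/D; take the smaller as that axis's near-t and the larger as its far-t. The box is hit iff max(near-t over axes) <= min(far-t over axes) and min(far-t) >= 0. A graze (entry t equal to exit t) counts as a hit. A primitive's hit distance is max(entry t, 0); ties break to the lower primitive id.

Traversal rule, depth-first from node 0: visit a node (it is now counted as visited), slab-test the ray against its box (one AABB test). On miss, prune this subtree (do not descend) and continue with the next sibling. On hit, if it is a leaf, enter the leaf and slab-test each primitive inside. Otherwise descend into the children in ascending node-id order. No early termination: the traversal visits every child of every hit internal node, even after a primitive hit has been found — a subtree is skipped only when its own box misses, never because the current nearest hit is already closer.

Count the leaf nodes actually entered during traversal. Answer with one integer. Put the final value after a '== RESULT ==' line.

Walk:
N0 x:[-1,37] y:[-2,30] z:[-5/2,31/2] -> hit [-1,31/2], descend [11, 18]
  N11 x:[27,37] y:[0,15] z:[2,31/2] -> miss, prune
  N18 x:[-1,23] y:[-2,30] z:[-5/2,12] -> hit [-1,12], descend [4, 15]
    N4 x:[-1,23] y:[-2,7] z:[-5/2,12] -> hit [-1,7], descend [3, 7]
      N3 x:[-1,23] y:[1,7] z:[-5/2,11] -> hit [1,7], descend [10, 14]
        N10 x:[18,23] y:[4,6] z:[9,11] -> miss, prune
        N14 x:[-1,2] y:[1,7] z:[-5/2,1/2] -> miss, prune
      N7 x:[10,12] y:[-2,0] z:[21/2,12] -> miss, prune
    N15 x:[9,23] y:[5,30] z:[-1,10] -> hit [9,10], descend [6, 19]
      N6 x:[19,23] y:[14,30] z:[-1,13/2] -> miss, prune
      N19 x:[9,13] y:[5,7] z:[17/2,10] -> miss, prune

Visited [0, 11, 18, 4, 3, 10, 14, 7, 15, 6, 19]. Tests: 11 box, 0 leaf. Nearest: miss.

== RESULT ==
0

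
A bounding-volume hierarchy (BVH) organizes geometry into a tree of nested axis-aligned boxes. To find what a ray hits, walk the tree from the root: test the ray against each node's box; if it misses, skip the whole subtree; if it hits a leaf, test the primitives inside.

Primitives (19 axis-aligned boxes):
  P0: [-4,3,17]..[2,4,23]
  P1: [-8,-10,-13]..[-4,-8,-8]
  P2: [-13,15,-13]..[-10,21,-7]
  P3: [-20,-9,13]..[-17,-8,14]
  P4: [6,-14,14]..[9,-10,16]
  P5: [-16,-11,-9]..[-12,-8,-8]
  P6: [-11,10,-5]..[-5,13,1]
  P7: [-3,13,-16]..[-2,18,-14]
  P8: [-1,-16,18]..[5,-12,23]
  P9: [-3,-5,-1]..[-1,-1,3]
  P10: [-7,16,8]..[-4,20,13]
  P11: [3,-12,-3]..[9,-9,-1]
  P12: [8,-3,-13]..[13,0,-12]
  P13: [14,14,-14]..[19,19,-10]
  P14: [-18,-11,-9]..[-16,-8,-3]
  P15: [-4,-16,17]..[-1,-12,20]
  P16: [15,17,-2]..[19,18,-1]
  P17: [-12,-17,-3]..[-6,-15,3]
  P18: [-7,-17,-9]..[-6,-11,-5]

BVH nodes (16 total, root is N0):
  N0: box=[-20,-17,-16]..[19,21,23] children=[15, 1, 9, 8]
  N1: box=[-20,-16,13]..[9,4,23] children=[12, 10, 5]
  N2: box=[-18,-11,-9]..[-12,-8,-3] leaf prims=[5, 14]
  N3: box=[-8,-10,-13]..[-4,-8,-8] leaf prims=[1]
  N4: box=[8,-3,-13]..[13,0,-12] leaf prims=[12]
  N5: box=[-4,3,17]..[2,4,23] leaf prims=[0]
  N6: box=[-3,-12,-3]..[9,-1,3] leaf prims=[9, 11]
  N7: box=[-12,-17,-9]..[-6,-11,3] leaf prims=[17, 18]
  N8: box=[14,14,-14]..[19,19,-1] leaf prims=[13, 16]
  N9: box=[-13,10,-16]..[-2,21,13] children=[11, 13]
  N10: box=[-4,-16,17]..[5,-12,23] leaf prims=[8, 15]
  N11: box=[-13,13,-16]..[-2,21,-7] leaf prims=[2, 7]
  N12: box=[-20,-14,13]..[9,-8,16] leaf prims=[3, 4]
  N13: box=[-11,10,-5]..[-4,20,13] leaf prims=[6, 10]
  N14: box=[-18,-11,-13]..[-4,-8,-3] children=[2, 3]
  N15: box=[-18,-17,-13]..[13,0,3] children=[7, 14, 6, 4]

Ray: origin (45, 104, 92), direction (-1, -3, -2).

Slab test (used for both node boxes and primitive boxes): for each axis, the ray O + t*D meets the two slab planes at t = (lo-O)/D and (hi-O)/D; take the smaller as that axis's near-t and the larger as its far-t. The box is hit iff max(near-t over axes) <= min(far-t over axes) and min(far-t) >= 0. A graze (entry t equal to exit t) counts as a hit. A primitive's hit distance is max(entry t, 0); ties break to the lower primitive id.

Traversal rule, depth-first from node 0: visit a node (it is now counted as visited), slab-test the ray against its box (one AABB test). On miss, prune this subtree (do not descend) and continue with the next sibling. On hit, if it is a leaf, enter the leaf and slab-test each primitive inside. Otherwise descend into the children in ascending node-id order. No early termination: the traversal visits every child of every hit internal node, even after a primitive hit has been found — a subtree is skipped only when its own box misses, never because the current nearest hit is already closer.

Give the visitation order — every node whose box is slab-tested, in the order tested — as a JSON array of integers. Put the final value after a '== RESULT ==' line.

Walk:
N0 x:[26,65] y:[83/3,121/3] z:[69/2,54] -> hit [69/2,121/3], descend [1, 8, 9, 15]
  N1 x:[36,65] y:[100/3,40] z:[69/2,79/2] -> hit [36,79/2], descend [5, 10, 12]
    N5 x:[43,49] y:[100/3,101/3] z:[69/2,75/2] -> miss, prune
    N10 x:[40,49] y:[116/3,40] z:[69/2,75/2] -> miss, prune
    N12 x:[36,65] y:[112/3,118/3] z:[38,79/2] -> hit [38,118/3] leaf, test {P3(miss), P4@t=38}
  N8 x:[26,31] y:[85/3,30] z:[93/2,53] -> miss, prune
  N9 x:[47,58] y:[83/3,94/3] z:[79/2,54] -> miss, prune
  N15 x:[32,63] y:[104/3,121/3] z:[89/2,105/2] -> miss, prune

order=[0, 1, 5, 10, 12, 8, 9, 15]  |boxes|=8  |leaves|=1  hit=P4

== RESULT ==
[0, 1, 5, 10, 12, 8, 9, 15]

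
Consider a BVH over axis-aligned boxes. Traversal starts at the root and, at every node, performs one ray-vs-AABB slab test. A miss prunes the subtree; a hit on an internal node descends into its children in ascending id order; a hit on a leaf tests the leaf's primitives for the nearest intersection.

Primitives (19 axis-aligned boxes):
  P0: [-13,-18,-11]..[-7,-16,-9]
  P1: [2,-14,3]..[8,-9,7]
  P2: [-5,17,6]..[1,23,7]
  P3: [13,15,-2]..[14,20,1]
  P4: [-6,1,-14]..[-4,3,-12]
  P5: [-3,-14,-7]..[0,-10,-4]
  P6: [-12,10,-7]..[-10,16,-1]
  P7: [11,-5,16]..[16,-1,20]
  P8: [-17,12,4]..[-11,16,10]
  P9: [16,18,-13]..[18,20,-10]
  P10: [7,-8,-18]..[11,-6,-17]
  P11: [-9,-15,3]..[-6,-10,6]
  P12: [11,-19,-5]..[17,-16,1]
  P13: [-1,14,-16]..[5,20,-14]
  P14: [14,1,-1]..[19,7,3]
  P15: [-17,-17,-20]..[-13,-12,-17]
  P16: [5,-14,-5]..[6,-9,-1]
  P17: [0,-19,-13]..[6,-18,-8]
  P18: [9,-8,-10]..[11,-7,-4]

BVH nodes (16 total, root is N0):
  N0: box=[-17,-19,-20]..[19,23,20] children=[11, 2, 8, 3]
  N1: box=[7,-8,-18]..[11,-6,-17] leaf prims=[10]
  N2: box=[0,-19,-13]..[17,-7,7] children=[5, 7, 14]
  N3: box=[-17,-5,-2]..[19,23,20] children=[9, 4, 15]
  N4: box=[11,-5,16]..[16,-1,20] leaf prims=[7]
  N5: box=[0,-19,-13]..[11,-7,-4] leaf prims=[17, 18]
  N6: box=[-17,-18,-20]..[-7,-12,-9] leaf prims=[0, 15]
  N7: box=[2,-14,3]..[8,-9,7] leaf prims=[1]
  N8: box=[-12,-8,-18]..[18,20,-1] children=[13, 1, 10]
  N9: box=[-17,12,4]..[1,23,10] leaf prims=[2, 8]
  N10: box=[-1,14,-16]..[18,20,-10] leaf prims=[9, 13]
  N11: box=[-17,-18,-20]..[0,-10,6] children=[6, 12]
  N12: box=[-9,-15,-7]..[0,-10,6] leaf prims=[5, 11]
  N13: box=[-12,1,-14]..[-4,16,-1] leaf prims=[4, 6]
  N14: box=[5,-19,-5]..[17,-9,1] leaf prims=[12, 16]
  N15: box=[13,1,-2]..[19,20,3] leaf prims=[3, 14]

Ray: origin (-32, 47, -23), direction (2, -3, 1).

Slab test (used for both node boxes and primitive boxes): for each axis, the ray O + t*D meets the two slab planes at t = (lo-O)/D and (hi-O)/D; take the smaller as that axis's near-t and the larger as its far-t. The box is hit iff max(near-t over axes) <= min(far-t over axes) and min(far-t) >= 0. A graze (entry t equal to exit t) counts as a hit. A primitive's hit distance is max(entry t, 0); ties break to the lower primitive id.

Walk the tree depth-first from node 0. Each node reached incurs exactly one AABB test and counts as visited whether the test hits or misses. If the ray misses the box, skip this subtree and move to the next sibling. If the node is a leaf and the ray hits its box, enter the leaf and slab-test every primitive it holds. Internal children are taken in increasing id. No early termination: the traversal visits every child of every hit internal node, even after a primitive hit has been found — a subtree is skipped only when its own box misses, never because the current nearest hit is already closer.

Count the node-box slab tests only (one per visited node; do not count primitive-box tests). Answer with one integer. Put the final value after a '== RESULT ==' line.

Traverse from the root:
N0 x:[15/2,51/2] y:[8,22] z:[3,43] -> hit [8,22], descend [2, 3, 8, 11]
  N2 x:[16,49/2] y:[18,22] z:[10,30] -> hit [18,22], descend [5, 7, 14]
    N5 x:[16,43/2] y:[18,22] z:[10,19] -> hit [18,19] leaf, test {P17(miss), P18(miss)}
    N7 x:[17,20] y:[56/3,61/3] z:[26,30] -> miss, prune
    N14 x:[37/2,49/2] y:[56/3,22] z:[18,24] -> hit [56/3,22] leaf, test {P12@t=43/2, P16@t=56/3}
  N3 x:[15/2,51/2] y:[8,52/3] z:[21,43] -> miss, prune
  N8 x:[10,25] y:[9,55/3] z:[5,22] -> hit [10,55/3], descend [1, 10, 13]
    N1 x:[39/2,43/2] y:[53/3,55/3] z:[5,6] -> miss, prune
    N10 x:[31/2,25] y:[9,11] z:[7,13] -> miss, prune
    N13 x:[10,14] y:[31/3,46/3] z:[9,22] -> hit [31/3,14] leaf, test {P4(miss), P6(miss)}
  N11 x:[15/2,16] y:[19,65/3] z:[3,29] -> miss, prune

11 AABB tests over nodes [0, 2, 5, 7, 14, 3, 8, 1, 10, 13, 11]; 3 leaves entered; closest P16.

== RESULT ==
11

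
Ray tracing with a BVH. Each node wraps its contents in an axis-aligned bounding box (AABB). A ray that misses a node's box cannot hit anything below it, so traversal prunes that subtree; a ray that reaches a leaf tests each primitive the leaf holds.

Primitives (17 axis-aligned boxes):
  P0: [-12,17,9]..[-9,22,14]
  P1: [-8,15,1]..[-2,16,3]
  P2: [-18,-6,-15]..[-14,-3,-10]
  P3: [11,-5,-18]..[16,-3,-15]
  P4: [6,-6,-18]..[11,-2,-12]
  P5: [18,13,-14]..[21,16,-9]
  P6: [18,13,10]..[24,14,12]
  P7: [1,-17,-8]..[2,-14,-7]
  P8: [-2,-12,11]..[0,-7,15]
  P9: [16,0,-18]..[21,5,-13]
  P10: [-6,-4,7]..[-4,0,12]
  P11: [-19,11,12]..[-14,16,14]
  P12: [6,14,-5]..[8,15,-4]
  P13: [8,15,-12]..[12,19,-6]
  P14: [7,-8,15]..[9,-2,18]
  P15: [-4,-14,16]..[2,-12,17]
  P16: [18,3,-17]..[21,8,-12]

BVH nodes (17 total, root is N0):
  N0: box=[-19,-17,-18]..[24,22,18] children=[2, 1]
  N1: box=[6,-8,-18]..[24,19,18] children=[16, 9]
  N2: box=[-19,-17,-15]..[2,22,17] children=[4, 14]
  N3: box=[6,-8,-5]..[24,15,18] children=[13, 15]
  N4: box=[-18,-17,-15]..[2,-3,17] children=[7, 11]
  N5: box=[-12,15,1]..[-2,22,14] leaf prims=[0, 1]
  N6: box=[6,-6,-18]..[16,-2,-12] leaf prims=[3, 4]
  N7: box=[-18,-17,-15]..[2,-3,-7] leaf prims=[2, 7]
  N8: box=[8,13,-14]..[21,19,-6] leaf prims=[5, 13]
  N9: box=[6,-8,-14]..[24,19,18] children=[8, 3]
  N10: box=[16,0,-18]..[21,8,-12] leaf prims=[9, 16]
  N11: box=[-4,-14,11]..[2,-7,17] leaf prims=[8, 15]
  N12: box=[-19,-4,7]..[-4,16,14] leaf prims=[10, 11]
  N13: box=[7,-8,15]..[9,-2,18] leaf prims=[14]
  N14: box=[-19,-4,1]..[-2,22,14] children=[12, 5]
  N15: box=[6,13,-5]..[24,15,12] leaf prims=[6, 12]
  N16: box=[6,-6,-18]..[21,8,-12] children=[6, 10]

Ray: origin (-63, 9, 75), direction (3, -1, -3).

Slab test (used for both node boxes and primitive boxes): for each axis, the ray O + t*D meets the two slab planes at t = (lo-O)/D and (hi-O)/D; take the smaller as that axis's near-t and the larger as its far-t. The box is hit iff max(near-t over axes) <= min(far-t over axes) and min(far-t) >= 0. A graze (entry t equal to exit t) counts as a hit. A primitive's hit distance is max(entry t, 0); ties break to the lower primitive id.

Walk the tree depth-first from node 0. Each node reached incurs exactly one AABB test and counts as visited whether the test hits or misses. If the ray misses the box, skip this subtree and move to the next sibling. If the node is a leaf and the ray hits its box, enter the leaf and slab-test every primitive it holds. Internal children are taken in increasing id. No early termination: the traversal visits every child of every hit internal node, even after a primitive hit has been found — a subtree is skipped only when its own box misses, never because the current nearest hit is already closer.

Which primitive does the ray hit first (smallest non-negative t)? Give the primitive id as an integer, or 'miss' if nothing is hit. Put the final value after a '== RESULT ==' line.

Traverse from the root:
N0 x:[44/3,29] y:[-13,26] z:[19,31] -> hit [19,26], descend [1, 2]
  N1 x:[23,29] y:[-10,17] z:[19,31] -> miss, prune
  N2 x:[44/3,65/3] y:[-13,26] z:[58/3,30] -> hit [58/3,65/3], descend [4, 14]
    N4 x:[15,65/3] y:[12,26] z:[58/3,30] -> hit [58/3,65/3], descend [7, 11]
      N7 x:[15,65/3] y:[12,26] z:[82/3,30] -> miss, prune
      N11 x:[59/3,65/3] y:[16,23] z:[58/3,64/3] -> hit [59/3,64/3] leaf, test {P8@t=61/3, P15(miss)}
    N14 x:[44/3,61/3] y:[-13,13] z:[61/3,74/3] -> miss, prune

order=[0, 1, 2, 4, 7, 11, 14]  |boxes|=7  |leaves|=1  hit=P8

== RESULT ==
8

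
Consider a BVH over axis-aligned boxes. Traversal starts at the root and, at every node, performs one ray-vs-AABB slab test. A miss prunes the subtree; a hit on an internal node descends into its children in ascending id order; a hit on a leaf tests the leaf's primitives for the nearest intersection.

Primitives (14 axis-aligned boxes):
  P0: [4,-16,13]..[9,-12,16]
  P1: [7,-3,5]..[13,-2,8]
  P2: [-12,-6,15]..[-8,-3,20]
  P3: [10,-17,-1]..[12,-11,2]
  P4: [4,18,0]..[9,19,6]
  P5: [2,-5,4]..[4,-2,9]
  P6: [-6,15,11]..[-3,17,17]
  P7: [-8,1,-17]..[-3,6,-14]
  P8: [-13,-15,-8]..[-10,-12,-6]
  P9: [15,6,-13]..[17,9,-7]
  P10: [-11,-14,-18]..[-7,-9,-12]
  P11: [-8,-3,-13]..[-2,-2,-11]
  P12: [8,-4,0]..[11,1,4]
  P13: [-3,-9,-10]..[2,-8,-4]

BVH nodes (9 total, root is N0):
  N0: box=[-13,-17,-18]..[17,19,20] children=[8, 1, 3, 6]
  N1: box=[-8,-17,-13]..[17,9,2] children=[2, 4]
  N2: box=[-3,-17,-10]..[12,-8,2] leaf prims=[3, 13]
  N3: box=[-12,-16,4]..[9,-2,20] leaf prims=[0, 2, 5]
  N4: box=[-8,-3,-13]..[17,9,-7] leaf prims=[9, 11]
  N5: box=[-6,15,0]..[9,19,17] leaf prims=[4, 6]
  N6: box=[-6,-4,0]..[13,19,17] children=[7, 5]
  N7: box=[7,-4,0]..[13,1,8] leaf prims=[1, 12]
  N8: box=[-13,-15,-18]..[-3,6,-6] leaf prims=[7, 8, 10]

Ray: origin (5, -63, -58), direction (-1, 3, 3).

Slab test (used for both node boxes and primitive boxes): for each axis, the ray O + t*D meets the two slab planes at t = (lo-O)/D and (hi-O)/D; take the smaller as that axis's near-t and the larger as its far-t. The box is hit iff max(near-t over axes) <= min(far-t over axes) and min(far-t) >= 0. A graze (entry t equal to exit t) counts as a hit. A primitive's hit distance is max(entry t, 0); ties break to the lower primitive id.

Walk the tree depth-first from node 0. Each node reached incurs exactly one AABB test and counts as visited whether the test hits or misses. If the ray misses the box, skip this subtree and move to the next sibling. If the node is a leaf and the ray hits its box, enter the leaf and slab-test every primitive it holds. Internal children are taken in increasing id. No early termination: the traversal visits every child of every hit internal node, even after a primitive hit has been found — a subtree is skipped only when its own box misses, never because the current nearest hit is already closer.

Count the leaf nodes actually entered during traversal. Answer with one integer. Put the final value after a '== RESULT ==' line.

Walk:
N0 x:[-12,18] y:[46/3,82/3] z:[40/3,26] -> hit [46/3,18], descend [1, 3, 6, 8]
  N1 x:[-12,13] y:[46/3,24] z:[15,20] -> miss, prune
  N3 x:[-4,17] y:[47/3,61/3] z:[62/3,26] -> miss, prune
  N6 x:[-8,11] y:[59/3,82/3] z:[58/3,25] -> miss, prune
  N8 x:[8,18] y:[16,23] z:[40/3,52/3] -> hit [16,52/3] leaf, test {P7(miss), P8@t=50/3, P10(miss)}

Summary -> nodes [0, 1, 3, 6, 8]; box-tests=5; leaf-entries=1; first=P8

== RESULT ==
1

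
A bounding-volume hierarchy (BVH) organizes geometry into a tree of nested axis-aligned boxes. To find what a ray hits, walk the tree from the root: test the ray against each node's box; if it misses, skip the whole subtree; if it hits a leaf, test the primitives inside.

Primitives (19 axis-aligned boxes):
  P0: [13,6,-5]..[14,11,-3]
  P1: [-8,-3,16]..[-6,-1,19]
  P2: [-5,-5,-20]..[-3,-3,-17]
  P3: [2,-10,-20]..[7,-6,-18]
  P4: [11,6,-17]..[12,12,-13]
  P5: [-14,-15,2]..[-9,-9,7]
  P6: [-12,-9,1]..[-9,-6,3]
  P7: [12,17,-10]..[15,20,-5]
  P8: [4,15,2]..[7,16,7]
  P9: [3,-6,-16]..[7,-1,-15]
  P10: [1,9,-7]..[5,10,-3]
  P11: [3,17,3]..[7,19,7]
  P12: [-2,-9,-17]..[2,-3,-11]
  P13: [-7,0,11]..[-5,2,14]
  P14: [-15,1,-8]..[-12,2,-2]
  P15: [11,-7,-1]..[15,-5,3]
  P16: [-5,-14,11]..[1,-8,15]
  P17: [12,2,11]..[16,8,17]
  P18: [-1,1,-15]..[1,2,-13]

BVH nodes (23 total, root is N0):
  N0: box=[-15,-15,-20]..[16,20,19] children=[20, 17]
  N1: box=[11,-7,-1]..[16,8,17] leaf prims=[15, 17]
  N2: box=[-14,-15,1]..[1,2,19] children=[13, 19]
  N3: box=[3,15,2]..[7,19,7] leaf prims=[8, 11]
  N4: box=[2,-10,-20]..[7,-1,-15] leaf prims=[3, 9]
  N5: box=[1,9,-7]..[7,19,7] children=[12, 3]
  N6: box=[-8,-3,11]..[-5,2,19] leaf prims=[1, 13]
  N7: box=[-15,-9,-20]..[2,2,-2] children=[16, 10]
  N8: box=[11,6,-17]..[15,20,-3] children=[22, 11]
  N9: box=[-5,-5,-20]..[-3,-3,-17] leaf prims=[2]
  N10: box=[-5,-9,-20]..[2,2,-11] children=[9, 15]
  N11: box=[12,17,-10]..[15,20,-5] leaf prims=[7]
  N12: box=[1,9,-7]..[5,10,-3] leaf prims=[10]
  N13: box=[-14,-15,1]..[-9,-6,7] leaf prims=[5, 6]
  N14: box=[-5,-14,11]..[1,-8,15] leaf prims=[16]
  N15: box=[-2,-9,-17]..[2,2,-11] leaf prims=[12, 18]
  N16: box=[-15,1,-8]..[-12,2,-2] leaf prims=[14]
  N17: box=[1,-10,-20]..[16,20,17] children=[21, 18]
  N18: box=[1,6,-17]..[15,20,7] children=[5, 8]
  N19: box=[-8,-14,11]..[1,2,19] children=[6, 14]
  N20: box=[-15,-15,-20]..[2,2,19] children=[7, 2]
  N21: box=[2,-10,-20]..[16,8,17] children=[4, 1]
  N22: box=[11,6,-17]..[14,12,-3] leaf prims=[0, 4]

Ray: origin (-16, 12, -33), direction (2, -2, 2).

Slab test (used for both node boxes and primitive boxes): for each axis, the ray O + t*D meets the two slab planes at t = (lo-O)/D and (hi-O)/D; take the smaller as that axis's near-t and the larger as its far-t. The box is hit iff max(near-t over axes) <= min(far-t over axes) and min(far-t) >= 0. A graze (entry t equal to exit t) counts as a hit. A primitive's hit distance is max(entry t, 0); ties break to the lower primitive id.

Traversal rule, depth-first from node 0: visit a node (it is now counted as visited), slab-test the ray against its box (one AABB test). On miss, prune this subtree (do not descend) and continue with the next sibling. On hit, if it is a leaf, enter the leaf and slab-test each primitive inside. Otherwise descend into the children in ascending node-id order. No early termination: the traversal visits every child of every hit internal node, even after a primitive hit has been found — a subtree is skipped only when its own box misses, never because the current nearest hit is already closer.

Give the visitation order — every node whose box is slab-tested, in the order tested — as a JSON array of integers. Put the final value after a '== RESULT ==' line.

Walk:
N0 x:[1/2,16] y:[-4,27/2] z:[13/2,26] -> hit [13/2,27/2], descend [17, 20]
  N17 x:[17/2,16] y:[-4,11] z:[13/2,25] -> hit [17/2,11], descend [18, 21]
    N18 x:[17/2,31/2] y:[-4,3] z:[8,20] -> miss, prune
    N21 x:[9,16] y:[2,11] z:[13/2,25] -> hit [9,11], descend [1, 4]
      N1 x:[27/2,16] y:[2,19/2] z:[16,25] -> miss, prune
      N4 x:[9,23/2] y:[13/2,11] z:[13/2,9] -> hit [9,9] leaf, test {P3(miss), P9(miss)}
  N20 x:[1/2,9] y:[5,27/2] z:[13/2,26] -> hit [13/2,9], descend [2, 7]
    N2 x:[1,17/2] y:[5,27/2] z:[17,26] -> miss, prune
    N7 x:[1/2,9] y:[5,21/2] z:[13/2,31/2] -> hit [13/2,9], descend [10, 16]
      N10 x:[11/2,9] y:[5,21/2] z:[13/2,11] -> hit [13/2,9], descend [9, 15]
        N9 x:[11/2,13/2] y:[15/2,17/2] z:[13/2,8] -> miss, prune
        N15 x:[7,9] y:[5,21/2] z:[8,11] -> hit [8,9] leaf, test {P12@t=8, P18(miss)}
      N16 x:[1/2,2] y:[5,11/2] z:[25/2,31/2] -> miss, prune

Summary -> nodes [0, 17, 18, 21, 1, 4, 20, 2, 7, 10, 9, 15, 16]; box-tests=13; leaf-entries=2; first=P12

== RESULT ==
[0, 17, 18, 21, 1, 4, 20, 2, 7, 10, 9, 15, 16]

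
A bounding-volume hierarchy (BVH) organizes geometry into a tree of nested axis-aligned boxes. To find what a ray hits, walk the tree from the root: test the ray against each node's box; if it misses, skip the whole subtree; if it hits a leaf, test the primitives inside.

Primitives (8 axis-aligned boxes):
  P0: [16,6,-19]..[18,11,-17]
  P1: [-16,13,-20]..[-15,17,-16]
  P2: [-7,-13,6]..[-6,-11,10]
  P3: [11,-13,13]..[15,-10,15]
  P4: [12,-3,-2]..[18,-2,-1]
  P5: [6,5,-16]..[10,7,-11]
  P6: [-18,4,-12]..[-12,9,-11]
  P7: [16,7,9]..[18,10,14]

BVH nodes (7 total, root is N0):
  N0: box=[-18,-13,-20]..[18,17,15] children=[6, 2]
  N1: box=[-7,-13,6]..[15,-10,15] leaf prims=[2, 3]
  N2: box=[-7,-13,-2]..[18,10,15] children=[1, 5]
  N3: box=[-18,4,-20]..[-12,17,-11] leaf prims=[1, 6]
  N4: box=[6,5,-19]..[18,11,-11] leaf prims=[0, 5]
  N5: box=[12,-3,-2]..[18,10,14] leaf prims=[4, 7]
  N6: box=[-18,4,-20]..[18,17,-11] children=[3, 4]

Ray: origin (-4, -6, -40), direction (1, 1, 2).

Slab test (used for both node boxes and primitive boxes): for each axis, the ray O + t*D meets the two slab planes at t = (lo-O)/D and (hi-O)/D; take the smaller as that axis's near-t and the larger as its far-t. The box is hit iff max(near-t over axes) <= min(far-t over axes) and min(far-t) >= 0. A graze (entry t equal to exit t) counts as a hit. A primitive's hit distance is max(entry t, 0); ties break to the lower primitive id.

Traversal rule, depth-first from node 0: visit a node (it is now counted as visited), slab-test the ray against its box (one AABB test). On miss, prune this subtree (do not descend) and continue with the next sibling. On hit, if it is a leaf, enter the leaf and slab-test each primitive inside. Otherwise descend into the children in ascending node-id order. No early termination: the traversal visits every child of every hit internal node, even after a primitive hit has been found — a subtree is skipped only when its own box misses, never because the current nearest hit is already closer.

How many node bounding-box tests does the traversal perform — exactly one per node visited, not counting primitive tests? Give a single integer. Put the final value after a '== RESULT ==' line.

Trace the traversal:
N0 x:[-14,22] y:[-7,23] z:[10,55/2] -> hit [10,22], descend [2, 6]
  N2 x:[-3,22] y:[-7,16] z:[19,55/2] -> miss, prune
  N6 x:[-14,22] y:[10,23] z:[10,29/2] -> hit [10,29/2], descend [3, 4]
    N3 x:[-14,-8] y:[10,23] z:[10,29/2] -> miss, prune
    N4 x:[10,22] y:[11,17] z:[21/2,29/2] -> hit [11,29/2] leaf, test {P0(miss), P5@t=12}

5 AABB tests over nodes [0, 2, 6, 3, 4]; 1 leaf entered; closest P5.

== RESULT ==
5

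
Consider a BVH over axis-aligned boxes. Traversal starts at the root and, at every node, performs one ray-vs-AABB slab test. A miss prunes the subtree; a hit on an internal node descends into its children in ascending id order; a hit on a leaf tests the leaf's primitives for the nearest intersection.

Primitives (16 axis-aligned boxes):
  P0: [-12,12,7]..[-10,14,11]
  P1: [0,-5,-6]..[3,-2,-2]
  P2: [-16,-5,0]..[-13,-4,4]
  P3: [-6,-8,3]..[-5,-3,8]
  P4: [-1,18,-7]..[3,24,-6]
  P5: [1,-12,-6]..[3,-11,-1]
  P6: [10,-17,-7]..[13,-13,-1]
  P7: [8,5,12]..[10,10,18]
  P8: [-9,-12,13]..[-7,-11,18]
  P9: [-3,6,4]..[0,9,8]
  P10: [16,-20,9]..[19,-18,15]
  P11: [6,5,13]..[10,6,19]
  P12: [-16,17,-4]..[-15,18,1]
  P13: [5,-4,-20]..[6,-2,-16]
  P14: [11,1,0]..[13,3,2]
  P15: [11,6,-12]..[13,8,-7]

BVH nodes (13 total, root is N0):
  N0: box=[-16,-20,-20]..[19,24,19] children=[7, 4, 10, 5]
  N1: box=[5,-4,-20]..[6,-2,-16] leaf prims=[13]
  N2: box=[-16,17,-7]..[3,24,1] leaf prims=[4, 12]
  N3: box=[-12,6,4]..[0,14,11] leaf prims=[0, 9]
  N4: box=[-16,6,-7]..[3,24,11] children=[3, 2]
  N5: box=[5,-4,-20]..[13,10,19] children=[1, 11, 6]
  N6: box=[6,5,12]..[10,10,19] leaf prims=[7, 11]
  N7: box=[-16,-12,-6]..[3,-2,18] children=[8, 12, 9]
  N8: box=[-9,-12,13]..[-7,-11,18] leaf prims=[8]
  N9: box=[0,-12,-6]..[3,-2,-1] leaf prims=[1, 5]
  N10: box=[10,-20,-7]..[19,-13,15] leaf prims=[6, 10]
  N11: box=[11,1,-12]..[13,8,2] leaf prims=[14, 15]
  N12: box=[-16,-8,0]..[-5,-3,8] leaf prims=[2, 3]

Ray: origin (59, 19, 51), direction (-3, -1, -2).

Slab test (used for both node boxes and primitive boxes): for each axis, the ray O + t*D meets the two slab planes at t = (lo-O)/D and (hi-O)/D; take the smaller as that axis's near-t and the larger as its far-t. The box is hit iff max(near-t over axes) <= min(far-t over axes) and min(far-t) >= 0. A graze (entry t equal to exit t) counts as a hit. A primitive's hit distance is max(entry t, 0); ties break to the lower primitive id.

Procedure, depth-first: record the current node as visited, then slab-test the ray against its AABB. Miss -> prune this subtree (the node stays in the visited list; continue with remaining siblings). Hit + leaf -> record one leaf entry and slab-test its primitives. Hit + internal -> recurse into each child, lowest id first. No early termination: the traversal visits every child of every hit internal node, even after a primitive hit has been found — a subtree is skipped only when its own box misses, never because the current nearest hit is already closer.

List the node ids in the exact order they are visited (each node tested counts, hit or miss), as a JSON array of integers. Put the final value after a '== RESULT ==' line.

Walk:
N0 x:[40/3,25] y:[-5,39] z:[16,71/2] -> hit [16,25], descend [4, 5, 7, 10]
  N4 x:[56/3,25] y:[-5,13] z:[20,29] -> miss, prune
  N5 x:[46/3,18] y:[9,23] z:[16,71/2] -> hit [16,18], descend [1, 6, 11]
    N1 x:[53/3,18] y:[21,23] z:[67/2,71/2] -> miss, prune
    N6 x:[49/3,53/3] y:[9,14] z:[16,39/2] -> miss, prune
    N11 x:[46/3,16] y:[11,18] z:[49/2,63/2] -> miss, prune
  N7 x:[56/3,25] y:[21,31] z:[33/2,57/2] -> hit [21,25], descend [8, 9, 12]
    N8 x:[22,68/3] y:[30,31] z:[33/2,19] -> miss, prune
    N9 x:[56/3,59/3] y:[21,31] z:[26,57/2] -> miss, prune
    N12 x:[64/3,25] y:[22,27] z:[43/2,51/2] -> hit [22,25] leaf, test {P2@t=24, P3(miss)}
  N10 x:[40/3,49/3] y:[32,39] z:[18,29] -> miss, prune

Summary -> nodes [0, 4, 5, 1, 6, 11, 7, 8, 9, 12, 10]; box-tests=11; leaf-entries=1; first=P2

== RESULT ==
[0, 4, 5, 1, 6, 11, 7, 8, 9, 12, 10]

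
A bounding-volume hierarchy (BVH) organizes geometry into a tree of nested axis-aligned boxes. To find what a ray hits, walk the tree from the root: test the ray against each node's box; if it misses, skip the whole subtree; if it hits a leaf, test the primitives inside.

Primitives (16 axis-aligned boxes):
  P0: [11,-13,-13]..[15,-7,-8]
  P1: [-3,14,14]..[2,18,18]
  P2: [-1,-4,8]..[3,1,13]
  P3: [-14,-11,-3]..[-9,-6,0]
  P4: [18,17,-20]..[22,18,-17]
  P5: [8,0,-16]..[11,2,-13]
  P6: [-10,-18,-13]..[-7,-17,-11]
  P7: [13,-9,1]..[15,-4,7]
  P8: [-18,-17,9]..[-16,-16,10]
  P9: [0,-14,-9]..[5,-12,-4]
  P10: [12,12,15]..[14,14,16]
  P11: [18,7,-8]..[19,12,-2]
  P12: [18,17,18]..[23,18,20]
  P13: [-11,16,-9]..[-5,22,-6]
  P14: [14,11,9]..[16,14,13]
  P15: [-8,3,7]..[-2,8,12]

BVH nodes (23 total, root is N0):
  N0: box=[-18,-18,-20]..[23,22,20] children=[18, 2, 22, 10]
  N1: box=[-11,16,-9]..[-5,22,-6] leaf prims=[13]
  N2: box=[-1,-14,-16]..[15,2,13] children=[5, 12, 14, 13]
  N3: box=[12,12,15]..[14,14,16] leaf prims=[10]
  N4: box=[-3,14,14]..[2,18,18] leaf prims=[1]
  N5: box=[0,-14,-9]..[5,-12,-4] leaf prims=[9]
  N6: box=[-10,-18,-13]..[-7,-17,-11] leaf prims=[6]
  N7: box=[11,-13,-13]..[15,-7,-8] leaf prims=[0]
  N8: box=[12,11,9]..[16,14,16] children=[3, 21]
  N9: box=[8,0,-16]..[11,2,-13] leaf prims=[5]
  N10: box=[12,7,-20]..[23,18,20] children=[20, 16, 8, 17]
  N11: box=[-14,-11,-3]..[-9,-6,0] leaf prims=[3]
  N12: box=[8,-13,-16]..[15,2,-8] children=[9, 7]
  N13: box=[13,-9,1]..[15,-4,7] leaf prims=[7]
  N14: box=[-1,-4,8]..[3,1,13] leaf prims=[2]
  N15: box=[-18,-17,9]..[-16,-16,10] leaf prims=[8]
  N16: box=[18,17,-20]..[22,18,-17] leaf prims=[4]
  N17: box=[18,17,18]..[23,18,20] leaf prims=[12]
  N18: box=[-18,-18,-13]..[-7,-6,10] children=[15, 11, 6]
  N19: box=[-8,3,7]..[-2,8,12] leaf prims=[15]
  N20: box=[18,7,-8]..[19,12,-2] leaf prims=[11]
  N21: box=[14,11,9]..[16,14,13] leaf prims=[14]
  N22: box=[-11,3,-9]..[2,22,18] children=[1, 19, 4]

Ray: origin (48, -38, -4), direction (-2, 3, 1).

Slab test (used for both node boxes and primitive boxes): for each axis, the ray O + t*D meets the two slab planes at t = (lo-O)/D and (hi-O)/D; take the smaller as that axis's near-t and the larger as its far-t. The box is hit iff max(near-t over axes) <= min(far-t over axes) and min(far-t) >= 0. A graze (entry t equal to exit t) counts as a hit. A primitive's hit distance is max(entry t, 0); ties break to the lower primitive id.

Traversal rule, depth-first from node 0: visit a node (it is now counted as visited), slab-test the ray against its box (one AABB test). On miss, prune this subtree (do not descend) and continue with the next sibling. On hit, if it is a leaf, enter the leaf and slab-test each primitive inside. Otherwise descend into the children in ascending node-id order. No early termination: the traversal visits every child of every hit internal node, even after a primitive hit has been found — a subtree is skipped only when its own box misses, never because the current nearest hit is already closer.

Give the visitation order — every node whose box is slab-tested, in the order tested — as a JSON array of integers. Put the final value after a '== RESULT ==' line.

Walk:
N0 x:[25/2,33] y:[20/3,20] z:[-16,24] -> hit [25/2,20], descend [2, 10, 18, 22]
  N2 x:[33/2,49/2] y:[8,40/3] z:[-12,17] -> miss, prune
  N10 x:[25/2,18] y:[15,56/3] z:[-16,24] -> hit [15,18], descend [8, 16, 17, 20]
    N8 x:[16,18] y:[49/3,52/3] z:[13,20] -> hit [49/3,52/3], descend [3, 21]
      N3 x:[17,18] y:[50/3,52/3] z:[19,20] -> miss, prune
      N21 x:[16,17] y:[49/3,52/3] z:[13,17] -> hit [49/3,17] leaf, test {P14@t=49/3}
    N16 x:[13,15] y:[55/3,56/3] z:[-16,-13] -> miss, prune
    N17 x:[25/2,15] y:[55/3,56/3] z:[22,24] -> miss, prune
    N20 x:[29/2,15] y:[15,50/3] z:[-4,2] -> miss, prune
  N18 x:[55/2,33] y:[20/3,32/3] z:[-9,14] -> miss, prune
  N22 x:[23,59/2] y:[41/3,20] z:[-5,22] -> miss, prune

Visited [0, 2, 10, 8, 3, 21, 16, 17, 20, 18, 22]. Tests: 11 box, 1 leaf. Nearest: P14.

== RESULT ==
[0, 2, 10, 8, 3, 21, 16, 17, 20, 18, 22]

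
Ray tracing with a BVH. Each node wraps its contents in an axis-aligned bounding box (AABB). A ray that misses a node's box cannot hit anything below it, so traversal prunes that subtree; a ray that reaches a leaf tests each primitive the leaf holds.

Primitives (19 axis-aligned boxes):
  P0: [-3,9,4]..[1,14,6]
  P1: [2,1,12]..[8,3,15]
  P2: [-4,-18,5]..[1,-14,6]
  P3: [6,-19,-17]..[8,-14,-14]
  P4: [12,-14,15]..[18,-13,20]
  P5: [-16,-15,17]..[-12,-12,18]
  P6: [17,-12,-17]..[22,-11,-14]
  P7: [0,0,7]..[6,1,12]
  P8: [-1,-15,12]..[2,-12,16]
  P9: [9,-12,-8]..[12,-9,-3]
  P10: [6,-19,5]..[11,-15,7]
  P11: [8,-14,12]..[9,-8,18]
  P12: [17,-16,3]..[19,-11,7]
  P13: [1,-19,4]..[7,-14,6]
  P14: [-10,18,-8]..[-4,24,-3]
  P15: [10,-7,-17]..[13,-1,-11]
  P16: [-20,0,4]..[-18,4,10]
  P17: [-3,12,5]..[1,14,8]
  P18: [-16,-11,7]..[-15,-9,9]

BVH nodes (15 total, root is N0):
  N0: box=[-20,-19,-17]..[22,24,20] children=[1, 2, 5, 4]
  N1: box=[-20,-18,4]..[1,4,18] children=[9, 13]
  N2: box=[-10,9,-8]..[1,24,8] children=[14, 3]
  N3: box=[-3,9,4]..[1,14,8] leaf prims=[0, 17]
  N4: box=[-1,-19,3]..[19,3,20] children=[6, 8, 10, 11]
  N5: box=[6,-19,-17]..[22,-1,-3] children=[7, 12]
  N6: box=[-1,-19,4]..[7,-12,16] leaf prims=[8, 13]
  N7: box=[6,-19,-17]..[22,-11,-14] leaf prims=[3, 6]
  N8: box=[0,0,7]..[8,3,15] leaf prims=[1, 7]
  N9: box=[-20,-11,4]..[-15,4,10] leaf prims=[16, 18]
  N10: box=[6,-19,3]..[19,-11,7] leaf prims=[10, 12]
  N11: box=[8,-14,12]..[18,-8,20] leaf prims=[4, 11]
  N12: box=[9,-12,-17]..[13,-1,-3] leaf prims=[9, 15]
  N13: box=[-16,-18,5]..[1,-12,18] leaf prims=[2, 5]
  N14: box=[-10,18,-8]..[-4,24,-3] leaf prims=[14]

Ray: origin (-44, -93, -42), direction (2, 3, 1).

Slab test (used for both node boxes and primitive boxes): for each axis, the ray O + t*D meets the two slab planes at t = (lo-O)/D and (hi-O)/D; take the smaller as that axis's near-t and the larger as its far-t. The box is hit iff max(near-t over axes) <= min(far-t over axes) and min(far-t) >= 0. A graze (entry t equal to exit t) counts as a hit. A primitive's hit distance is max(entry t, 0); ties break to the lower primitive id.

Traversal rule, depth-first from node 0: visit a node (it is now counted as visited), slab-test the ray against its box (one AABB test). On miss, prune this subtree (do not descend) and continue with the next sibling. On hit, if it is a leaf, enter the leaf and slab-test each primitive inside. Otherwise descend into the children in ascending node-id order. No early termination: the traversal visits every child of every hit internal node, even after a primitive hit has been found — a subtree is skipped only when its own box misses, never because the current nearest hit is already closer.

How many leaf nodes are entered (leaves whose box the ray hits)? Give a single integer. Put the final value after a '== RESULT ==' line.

Traverse from the root:
N0 x:[12,33] y:[74/3,39] z:[25,62] -> hit [25,33], descend [1, 2, 4, 5]
  N1 x:[12,45/2] y:[25,97/3] z:[46,60] -> miss, prune
  N2 x:[17,45/2] y:[34,39] z:[34,50] -> miss, prune
  N4 x:[43/2,63/2] y:[74/3,32] z:[45,62] -> miss, prune
  N5 x:[25,33] y:[74/3,92/3] z:[25,39] -> hit [25,92/3], descend [7, 12]
    N7 x:[25,33] y:[74/3,82/3] z:[25,28] -> hit [25,82/3] leaf, test {P3@t=25, P6(miss)}
    N12 x:[53/2,57/2] y:[27,92/3] z:[25,39] -> hit [27,57/2] leaf, test {P9(miss), P15(miss)}

Visited [0, 1, 2, 4, 5, 7, 12]. Tests: 7 box, 2 leaf. Nearest: P3.

== RESULT ==
2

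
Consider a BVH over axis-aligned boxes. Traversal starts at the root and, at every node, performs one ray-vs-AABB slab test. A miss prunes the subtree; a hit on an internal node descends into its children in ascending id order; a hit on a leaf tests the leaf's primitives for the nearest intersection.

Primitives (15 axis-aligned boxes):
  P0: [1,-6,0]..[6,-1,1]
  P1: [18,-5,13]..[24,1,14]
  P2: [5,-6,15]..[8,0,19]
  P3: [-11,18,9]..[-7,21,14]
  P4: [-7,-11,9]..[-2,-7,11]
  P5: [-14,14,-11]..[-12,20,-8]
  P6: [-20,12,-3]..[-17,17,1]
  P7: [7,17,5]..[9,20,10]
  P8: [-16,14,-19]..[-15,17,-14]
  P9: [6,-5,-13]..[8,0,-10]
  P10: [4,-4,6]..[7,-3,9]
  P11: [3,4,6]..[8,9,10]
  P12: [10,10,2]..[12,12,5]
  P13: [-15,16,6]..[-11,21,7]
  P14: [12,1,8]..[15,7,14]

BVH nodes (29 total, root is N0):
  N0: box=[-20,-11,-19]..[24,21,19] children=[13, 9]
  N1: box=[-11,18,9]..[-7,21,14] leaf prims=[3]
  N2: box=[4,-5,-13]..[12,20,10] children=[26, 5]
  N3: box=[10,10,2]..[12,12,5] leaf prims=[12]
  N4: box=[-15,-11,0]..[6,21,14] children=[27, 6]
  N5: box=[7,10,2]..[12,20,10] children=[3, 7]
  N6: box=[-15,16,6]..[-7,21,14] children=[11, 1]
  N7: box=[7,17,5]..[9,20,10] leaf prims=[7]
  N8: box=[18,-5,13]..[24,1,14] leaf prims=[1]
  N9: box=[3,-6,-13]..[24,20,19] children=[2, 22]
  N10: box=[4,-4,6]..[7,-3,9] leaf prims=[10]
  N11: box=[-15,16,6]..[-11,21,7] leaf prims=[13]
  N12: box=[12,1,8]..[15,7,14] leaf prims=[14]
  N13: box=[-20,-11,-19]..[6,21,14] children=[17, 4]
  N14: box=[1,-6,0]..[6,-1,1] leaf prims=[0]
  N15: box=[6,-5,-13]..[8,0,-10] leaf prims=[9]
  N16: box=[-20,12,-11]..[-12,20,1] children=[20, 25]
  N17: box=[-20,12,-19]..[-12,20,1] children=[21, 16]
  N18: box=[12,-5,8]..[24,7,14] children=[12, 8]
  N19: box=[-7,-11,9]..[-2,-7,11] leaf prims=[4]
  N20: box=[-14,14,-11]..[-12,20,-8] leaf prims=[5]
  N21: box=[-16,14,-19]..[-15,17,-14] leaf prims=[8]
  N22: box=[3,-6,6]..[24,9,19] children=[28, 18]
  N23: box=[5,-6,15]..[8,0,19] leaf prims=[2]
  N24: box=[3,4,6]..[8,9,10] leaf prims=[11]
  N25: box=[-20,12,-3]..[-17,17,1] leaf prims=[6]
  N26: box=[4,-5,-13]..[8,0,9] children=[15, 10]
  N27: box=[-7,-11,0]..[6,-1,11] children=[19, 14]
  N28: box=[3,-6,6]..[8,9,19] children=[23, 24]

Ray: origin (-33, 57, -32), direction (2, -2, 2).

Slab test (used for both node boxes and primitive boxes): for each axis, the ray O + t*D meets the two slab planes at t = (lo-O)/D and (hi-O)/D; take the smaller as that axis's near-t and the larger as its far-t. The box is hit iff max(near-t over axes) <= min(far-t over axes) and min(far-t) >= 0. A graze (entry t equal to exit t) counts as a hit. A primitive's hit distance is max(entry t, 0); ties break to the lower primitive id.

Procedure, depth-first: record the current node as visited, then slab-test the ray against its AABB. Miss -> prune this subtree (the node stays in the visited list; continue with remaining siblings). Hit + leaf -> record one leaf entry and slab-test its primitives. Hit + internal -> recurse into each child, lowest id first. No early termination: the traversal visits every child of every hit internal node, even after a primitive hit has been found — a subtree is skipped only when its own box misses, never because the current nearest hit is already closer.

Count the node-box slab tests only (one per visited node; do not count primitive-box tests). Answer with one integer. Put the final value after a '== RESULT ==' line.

Walk:
N0 x:[13/2,57/2] y:[18,34] z:[13/2,51/2] -> hit [18,51/2], descend [9, 13]
  N9 x:[18,57/2] y:[37/2,63/2] z:[19/2,51/2] -> hit [37/2,51/2], descend [2, 22]
    N2 x:[37/2,45/2] y:[37/2,31] z:[19/2,21] -> hit [37/2,21], descend [5, 26]
      N5 x:[20,45/2] y:[37/2,47/2] z:[17,21] -> hit [20,21], descend [3, 7]
        N3 x:[43/2,45/2] y:[45/2,47/2] z:[17,37/2] -> miss, prune
        N7 x:[20,21] y:[37/2,20] z:[37/2,21] -> hit [20,20] leaf, test {P7@t=20}
      N26 x:[37/2,41/2] y:[57/2,31] z:[19/2,41/2] -> miss, prune
    N22 x:[18,57/2] y:[24,63/2] z:[19,51/2] -> hit [24,51/2], descend [18, 28]
      N18 x:[45/2,57/2] y:[25,31] z:[20,23] -> miss, prune
      N28 x:[18,41/2] y:[24,63/2] z:[19,51/2] -> miss, prune
  N13 x:[13/2,39/2] y:[18,34] z:[13/2,23] -> hit [18,39/2], descend [4, 17]
    N4 x:[9,39/2] y:[18,34] z:[16,23] -> hit [18,39/2], descend [6, 27]
      N6 x:[9,13] y:[18,41/2] z:[19,23] -> miss, prune
      N27 x:[13,39/2] y:[29,34] z:[16,43/2] -> miss, prune
    N17 x:[13/2,21/2] y:[37/2,45/2] z:[13/2,33/2] -> miss, prune

order=[0, 9, 2, 5, 3, 7, 26, 22, 18, 28, 13, 4, 6, 27, 17]  |boxes|=15  |leaves|=1  hit=P7

== RESULT ==
15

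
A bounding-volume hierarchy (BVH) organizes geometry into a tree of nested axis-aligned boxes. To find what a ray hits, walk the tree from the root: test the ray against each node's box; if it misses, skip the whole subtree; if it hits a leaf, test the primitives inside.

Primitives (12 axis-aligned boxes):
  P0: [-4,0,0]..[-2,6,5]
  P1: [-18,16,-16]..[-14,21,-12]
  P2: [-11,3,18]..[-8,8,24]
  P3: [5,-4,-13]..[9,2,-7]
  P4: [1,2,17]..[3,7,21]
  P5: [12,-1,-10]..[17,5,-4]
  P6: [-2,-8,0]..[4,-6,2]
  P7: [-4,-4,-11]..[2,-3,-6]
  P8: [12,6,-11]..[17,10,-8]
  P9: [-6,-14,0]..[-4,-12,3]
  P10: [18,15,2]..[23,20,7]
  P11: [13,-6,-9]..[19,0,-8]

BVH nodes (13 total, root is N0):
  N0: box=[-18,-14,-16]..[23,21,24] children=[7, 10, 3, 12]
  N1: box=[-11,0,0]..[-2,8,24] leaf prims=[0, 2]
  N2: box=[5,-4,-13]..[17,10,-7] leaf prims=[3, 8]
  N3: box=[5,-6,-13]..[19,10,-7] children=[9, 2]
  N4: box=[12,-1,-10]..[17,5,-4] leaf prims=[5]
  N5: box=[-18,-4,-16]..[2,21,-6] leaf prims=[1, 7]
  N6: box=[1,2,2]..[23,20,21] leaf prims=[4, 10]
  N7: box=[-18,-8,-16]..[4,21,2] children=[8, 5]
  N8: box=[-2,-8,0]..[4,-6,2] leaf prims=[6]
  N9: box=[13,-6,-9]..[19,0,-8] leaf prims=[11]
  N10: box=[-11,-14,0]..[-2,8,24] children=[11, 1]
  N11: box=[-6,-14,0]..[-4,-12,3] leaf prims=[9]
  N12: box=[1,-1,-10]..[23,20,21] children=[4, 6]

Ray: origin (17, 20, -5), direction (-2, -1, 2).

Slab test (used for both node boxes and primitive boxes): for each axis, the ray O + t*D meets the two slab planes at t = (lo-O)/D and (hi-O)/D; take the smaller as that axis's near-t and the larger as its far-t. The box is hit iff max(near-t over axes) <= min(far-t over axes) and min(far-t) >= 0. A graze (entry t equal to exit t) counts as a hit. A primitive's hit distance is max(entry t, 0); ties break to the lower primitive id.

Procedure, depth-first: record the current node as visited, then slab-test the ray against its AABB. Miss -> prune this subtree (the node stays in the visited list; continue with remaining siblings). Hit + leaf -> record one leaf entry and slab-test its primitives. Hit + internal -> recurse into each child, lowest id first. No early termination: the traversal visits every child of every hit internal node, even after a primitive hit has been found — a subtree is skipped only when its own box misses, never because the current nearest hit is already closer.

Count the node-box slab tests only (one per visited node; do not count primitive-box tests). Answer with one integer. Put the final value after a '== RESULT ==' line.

Walk:
N0 x:[-3,35/2] y:[-1,34] z:[-11/2,29/2] -> hit [-1,29/2], descend [3, 7, 10, 12]
  N3 x:[-1,6] y:[10,26] z:[-4,-1] -> miss, prune
  N7 x:[13/2,35/2] y:[-1,28] z:[-11/2,7/2] -> miss, prune
  N10 x:[19/2,14] y:[12,34] z:[5/2,29/2] -> hit [12,14], descend [1, 11]
    N1 x:[19/2,14] y:[12,20] z:[5/2,29/2] -> hit [12,14] leaf, test {P0(miss), P2@t=25/2}
    N11 x:[21/2,23/2] y:[32,34] z:[5/2,4] -> miss, prune
  N12 x:[-3,8] y:[0,21] z:[-5/2,13] -> hit [0,8], descend [4, 6]
    N4 x:[0,5/2] y:[15,21] z:[-5/2,1/2] -> miss, prune
    N6 x:[-3,8] y:[0,18] z:[7/2,13] -> hit [7/2,8] leaf, test {P4(miss), P10(miss)}

Visited [0, 3, 7, 10, 1, 11, 12, 4, 6]. Tests: 9 box, 2 leaf. Nearest: P2.

== RESULT ==
9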